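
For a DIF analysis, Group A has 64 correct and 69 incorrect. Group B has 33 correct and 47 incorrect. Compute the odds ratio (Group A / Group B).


Odds_A = 64/69 = 0.9275
Odds_B = 33/47 = 0.7021
OR = Odds_A / Odds_B = 0.9275 / 0.7021
Exactly, OR = (64 * 47) / (69 * 33) = 3008 / 2277
OR = 1.321

1.321


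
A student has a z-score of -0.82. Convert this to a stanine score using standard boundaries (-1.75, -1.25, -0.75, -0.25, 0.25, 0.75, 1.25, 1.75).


Stanine boundaries: [-1.75, -1.25, -0.75, -0.25, 0.25, 0.75, 1.25, 1.75]
z = -0.82
Check each boundary:
  z >= -1.75 -> could be stanine 2
  z >= -1.25 -> could be stanine 3
  z < -0.75
  z < -0.25
  z < 0.25
  z < 0.75
  z < 1.25
  z < 1.75
Highest qualifying boundary gives stanine = 3

3


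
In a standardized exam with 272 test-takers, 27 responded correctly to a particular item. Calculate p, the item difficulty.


Item difficulty p = number correct / total examinees
p = 27 / 272
p = 0.0993

0.0993


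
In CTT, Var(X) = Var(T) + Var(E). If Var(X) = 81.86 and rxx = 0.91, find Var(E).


var_true = rxx * var_obs = 0.91 * 81.86 = 74.4926
var_error = var_obs - var_true
var_error = 81.86 - 74.4926
var_error = 7.3674

7.3674


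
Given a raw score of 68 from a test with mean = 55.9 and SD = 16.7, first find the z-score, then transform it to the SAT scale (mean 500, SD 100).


z = (X - mean) / SD = (68 - 55.9) / 16.7
z = 12.1 / 16.7
z = 0.7246
SAT-scale = SAT = 500 + 100z
Carry z at full precision (z = 12.1 / 16.7) into the conversion:
SAT-scale = 500 + 100 * (12.1 / 16.7) = 500 + 1210 / 16.7
SAT-scale = 500 + 72.4551
SAT-scale = 572.4551

572.4551


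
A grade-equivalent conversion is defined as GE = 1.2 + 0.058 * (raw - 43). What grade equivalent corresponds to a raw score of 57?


raw - median = 57 - 43 = 14
slope * diff = 0.058 * 14 = 0.812
GE = 1.2 + 0.812
GE = 2.012

2.012


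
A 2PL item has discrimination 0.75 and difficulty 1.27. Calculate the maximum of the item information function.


For 2PL, max info at theta = b = 1.27
I_max = a^2 / 4 = 0.75^2 / 4
= 0.5625 / 4
I_max = 0.1406

0.1406


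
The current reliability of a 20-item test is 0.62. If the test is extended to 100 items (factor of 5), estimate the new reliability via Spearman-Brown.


r_new = (n * rxx) / (1 + (n-1) * rxx)
r_new = (5 * 0.62) / (1 + 4 * 0.62)
r_new = 3.1 / 3.48
r_new = 0.8908

0.8908


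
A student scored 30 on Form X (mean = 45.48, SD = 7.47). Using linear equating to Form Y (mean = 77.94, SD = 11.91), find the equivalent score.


slope = SD_Y / SD_X = 11.91 / 7.47 ~ 1.5944
intercept = mean_Y - slope * mean_X = 77.94 - (11.91 / 7.47) * 45.48 ~ 5.4277
Y = slope * X + intercept. To avoid rounding drift from the rounded slope/intercept, evaluate the equivalent form Y = mean_Y + SD_Y * (X - mean_X) / SD_X at full precision:
Y = 77.94 + 11.91 * (30 - 45.48) / 7.47
Y = 77.94 - 11.91 * 15.48 / 7.47
Y = 77.94 - 184.3668 / 7.47
Y = 77.94 - 24.681
Y = 53.259

53.259


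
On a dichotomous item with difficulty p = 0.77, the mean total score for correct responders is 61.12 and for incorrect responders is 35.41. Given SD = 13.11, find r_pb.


q = 1 - p = 0.23
rpb = ((M1 - M0) / SD) * sqrt(p * q)
rpb = ((61.12 - 35.41) / 13.11) * sqrt(0.77 * 0.23)
rpb = 0.8253

0.8253


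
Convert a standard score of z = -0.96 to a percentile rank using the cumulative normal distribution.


CDF(z) = 0.5 * (1 + erf(z/sqrt(2)))
erf(-0.6788) = -0.6629
CDF = 0.1685
Percentile rank = 0.1685 * 100 = 16.85

16.85


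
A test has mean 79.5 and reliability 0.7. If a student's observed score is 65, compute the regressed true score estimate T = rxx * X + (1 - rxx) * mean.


T_est = rxx * X + (1 - rxx) * mean
T_est = 0.7 * 65 + 0.3 * 79.5
T_est = 45.5 + 23.85
T_est = 69.35

69.35


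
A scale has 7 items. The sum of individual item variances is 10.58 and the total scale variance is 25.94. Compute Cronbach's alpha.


alpha = (k/(k-1)) * (1 - sum(si^2)/s_total^2)
= (7/6) * (1 - 10.58/25.94)
alpha = 0.6908

0.6908


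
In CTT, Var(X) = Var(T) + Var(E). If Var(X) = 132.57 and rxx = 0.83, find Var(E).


var_true = rxx * var_obs = 0.83 * 132.57 = 110.0331
var_error = var_obs - var_true
var_error = 132.57 - 110.0331
var_error = 22.5369

22.5369


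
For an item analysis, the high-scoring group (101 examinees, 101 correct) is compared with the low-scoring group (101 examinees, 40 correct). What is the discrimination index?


p_upper = 101/101 = 1.0
p_lower = 40/101 = 0.396
D = 1.0 - 0.396 = 0.604

0.604


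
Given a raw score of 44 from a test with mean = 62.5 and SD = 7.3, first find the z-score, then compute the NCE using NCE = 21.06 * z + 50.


z = (X - mean) / SD = (44 - 62.5) / 7.3
z = -18.5 / 7.3
z = -2.5342
NCE = NCE = 21.06z + 50
Carry z at full precision (z = -18.5 / 7.3) into the conversion:
NCE = 21.06 * (-18.5 / 7.3) + 50 = -389.61 / 7.3 + 50
NCE = -53.3712 + 50
NCE = -3.3712

-3.3712


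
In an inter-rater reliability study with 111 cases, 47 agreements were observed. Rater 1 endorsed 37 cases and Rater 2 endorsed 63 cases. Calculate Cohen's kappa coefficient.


P_o = 47/111 = 0.423423
P_e = (37*63 + 74*48) / 12321 = 0.477477
kappa = (P_o - P_e) / (1 - P_e)
kappa = (0.423423 - 0.477477) / (1 - 0.477477)
kappa = -0.1034

-0.1034


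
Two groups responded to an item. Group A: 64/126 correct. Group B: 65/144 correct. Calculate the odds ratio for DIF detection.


Odds_A = 64/62 = 1.0323
Odds_B = 65/79 = 0.8228
OR = Odds_A / Odds_B = 1.0323 / 0.8228
Exactly, OR = (64 * 79) / (62 * 65) = 5056 / 4030
OR = 1.2546

1.2546


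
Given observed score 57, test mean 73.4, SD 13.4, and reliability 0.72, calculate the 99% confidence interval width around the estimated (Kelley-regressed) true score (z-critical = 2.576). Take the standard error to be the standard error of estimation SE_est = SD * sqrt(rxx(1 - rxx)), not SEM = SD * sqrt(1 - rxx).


True score estimate = 0.72*57 + 0.28*73.4 = 61.592
SE_est = SD * sqrt(rxx * (1 - rxx)) = 13.4 * sqrt(0.72 * 0.28) = 13.4 * sqrt(0.2016) = 6.016585
CI = T_est +/- z * SE_est, so width = 2 * z * SE_est = 2 * 2.576 * 6.016585
Width = 30.9974

30.9974


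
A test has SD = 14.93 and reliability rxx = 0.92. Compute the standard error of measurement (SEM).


SEM = SD * sqrt(1 - rxx)
SEM = 14.93 * sqrt(1 - 0.92)
SEM = 14.93 * sqrt(0.08) = 14.93 * 0.282843
SEM = 4.2228

4.2228


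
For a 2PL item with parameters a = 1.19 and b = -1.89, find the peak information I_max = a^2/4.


For 2PL, max info at theta = b = -1.89
I_max = a^2 / 4 = 1.19^2 / 4
= 1.4161 / 4
I_max = 0.354

0.354


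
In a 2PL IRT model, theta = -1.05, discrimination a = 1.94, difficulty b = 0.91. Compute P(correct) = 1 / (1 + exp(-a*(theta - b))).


a*(theta - b) = 1.94 * (-1.05 - 0.91) = -3.8024
exp(--3.8024) = 44.8086
P = 1 / (1 + 44.8086)
P = 0.0218

0.0218


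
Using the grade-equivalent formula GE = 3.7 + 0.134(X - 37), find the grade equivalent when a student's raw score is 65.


raw - median = 65 - 37 = 28
slope * diff = 0.134 * 28 = 3.752
GE = 3.7 + 3.752
GE = 7.452

7.452


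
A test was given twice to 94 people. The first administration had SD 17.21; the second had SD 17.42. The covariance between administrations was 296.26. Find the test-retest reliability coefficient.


r = cov(X,Y) / (SD_X * SD_Y)
r = 296.26 / (17.21 * 17.42)
r = 296.26 / 299.7982
r = 0.9882

0.9882


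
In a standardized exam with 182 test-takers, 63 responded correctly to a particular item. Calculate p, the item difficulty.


Item difficulty p = number correct / total examinees
p = 63 / 182
p = 0.3462

0.3462


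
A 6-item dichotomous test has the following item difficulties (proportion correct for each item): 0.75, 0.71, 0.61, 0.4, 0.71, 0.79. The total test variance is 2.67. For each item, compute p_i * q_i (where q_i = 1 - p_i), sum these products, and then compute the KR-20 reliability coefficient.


For each item, compute p_i * q_i:
  Item 1: 0.75 * 0.25 = 0.1875
  Item 2: 0.71 * 0.29 = 0.2059
  Item 3: 0.61 * 0.39 = 0.2379
  Item 4: 0.4 * 0.6 = 0.24
  Item 5: 0.71 * 0.29 = 0.2059
  Item 6: 0.79 * 0.21 = 0.1659
Sum(p_i * q_i) = 0.1875 + 0.2059 + 0.2379 + 0.24 + 0.2059 + 0.1659 = 1.2431
KR-20 = (k/(k-1)) * (1 - Sum(p_i*q_i) / Var_total)
= (6/5) * (1 - 1.2431/2.67)
= 1.2 * 0.5344
KR-20 = 0.6413

0.6413


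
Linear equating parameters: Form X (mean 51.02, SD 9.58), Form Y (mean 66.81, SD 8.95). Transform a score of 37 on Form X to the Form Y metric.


slope = SD_Y / SD_X = 8.95 / 9.58 ~ 0.9342
intercept = mean_Y - slope * mean_X = 66.81 - (8.95 / 9.58) * 51.02 ~ 19.1452
Y = slope * X + intercept. To avoid rounding drift from the rounded slope/intercept, evaluate the equivalent form Y = mean_Y + SD_Y * (X - mean_X) / SD_X at full precision:
Y = 66.81 + 8.95 * (37 - 51.02) / 9.58
Y = 66.81 - 8.95 * 14.02 / 9.58
Y = 66.81 - 125.479 / 9.58
Y = 66.81 - 13.098
Y = 53.712

53.712


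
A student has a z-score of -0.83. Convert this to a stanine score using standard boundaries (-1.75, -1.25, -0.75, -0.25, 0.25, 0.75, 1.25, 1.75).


Stanine boundaries: [-1.75, -1.25, -0.75, -0.25, 0.25, 0.75, 1.25, 1.75]
z = -0.83
Check each boundary:
  z >= -1.75 -> could be stanine 2
  z >= -1.25 -> could be stanine 3
  z < -0.75
  z < -0.25
  z < 0.25
  z < 0.75
  z < 1.25
  z < 1.75
Highest qualifying boundary gives stanine = 3

3


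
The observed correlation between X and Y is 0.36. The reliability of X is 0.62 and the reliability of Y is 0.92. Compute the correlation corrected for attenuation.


r_corrected = rxy / sqrt(rxx * ryy)
= 0.36 / sqrt(0.62 * 0.92)
= 0.36 / sqrt(0.5704)
= 0.36 / 0.755248
r_corrected = 0.4767

0.4767


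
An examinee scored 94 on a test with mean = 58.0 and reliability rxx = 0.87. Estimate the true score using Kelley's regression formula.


T_est = rxx * X + (1 - rxx) * mean
T_est = 0.87 * 94 + 0.13 * 58.0
T_est = 81.78 + 7.54
T_est = 89.32

89.32


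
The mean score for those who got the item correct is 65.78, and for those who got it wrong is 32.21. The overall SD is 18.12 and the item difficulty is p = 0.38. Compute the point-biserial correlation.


q = 1 - p = 0.62
rpb = ((M1 - M0) / SD) * sqrt(p * q)
rpb = ((65.78 - 32.21) / 18.12) * sqrt(0.38 * 0.62)
rpb = 0.8993

0.8993


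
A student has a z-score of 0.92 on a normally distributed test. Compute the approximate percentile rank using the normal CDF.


CDF(z) = 0.5 * (1 + erf(z/sqrt(2)))
erf(0.6505) = 0.6424
CDF = 0.8212
Percentile rank = 0.8212 * 100 = 82.12

82.12


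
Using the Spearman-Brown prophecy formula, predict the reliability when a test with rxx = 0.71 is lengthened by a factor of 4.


r_new = (n * rxx) / (1 + (n-1) * rxx)
r_new = (4 * 0.71) / (1 + 3 * 0.71)
r_new = 2.84 / 3.13
r_new = 0.9073

0.9073


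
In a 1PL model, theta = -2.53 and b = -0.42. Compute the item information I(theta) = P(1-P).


P = 1/(1+exp(-(-2.53--0.42))) = 0.1081
I = P*(1-P) = 0.1081 * 0.8919
I = 0.0964

0.0964


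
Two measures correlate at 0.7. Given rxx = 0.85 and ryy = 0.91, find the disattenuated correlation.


r_corrected = rxy / sqrt(rxx * ryy)
= 0.7 / sqrt(0.85 * 0.91)
= 0.7 / sqrt(0.7735)
= 0.7 / 0.879488
r_corrected = 0.7959

0.7959


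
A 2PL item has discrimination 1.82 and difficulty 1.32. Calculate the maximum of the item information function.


For 2PL, max info at theta = b = 1.32
I_max = a^2 / 4 = 1.82^2 / 4
= 3.3124 / 4
I_max = 0.8281

0.8281


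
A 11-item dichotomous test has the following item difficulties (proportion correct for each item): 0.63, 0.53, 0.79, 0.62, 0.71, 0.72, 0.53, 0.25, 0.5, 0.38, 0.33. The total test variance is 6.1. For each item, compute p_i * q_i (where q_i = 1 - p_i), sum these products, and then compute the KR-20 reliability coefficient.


For each item, compute p_i * q_i:
  Item 1: 0.63 * 0.37 = 0.2331
  Item 2: 0.53 * 0.47 = 0.2491
  Item 3: 0.79 * 0.21 = 0.1659
  Item 4: 0.62 * 0.38 = 0.2356
  Item 5: 0.71 * 0.29 = 0.2059
  Item 6: 0.72 * 0.28 = 0.2016
  Item 7: 0.53 * 0.47 = 0.2491
  Item 8: 0.25 * 0.75 = 0.1875
  Item 9: 0.5 * 0.5 = 0.25
  Item 10: 0.38 * 0.62 = 0.2356
  Item 11: 0.33 * 0.67 = 0.2211
Sum(p_i * q_i) = 0.2331 + 0.2491 + 0.1659 + 0.2356 + 0.2059 + 0.2016 + 0.2491 + 0.1875 + 0.25 + 0.2356 + 0.2211 = 2.4345
KR-20 = (k/(k-1)) * (1 - Sum(p_i*q_i) / Var_total)
= (11/10) * (1 - 2.4345/6.1)
= 1.1 * 0.6009
KR-20 = 0.661

0.661


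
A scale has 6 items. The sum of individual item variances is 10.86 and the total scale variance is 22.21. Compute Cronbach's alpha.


alpha = (k/(k-1)) * (1 - sum(si^2)/s_total^2)
= (6/5) * (1 - 10.86/22.21)
alpha = 0.6132

0.6132


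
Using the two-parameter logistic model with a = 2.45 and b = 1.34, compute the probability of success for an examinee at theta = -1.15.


a*(theta - b) = 2.45 * (-1.15 - 1.34) = -6.1005
exp(--6.1005) = 446.0808
P = 1 / (1 + 446.0808)
P = 0.0022

0.0022


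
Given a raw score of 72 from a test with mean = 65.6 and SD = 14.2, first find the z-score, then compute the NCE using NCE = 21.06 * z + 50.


z = (X - mean) / SD = (72 - 65.6) / 14.2
z = 6.4 / 14.2
z = 0.4507
NCE = NCE = 21.06z + 50
Carry z at full precision (z = 6.4 / 14.2) into the conversion:
NCE = 21.06 * (6.4 / 14.2) + 50 = 134.784 / 14.2 + 50
NCE = 9.4918 + 50
NCE = 59.4918

59.4918


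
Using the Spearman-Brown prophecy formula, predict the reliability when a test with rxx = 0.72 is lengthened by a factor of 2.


r_new = (n * rxx) / (1 + (n-1) * rxx)
r_new = (2 * 0.72) / (1 + 1 * 0.72)
r_new = 1.44 / 1.72
r_new = 0.8372

0.8372


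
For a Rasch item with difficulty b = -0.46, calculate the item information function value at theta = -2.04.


P = 1/(1+exp(-(-2.04--0.46))) = 0.1708
I = P*(1-P) = 0.1708 * 0.8292
I = 0.1416

0.1416


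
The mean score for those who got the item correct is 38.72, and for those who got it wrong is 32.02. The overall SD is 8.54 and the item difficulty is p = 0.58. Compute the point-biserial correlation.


q = 1 - p = 0.42
rpb = ((M1 - M0) / SD) * sqrt(p * q)
rpb = ((38.72 - 32.02) / 8.54) * sqrt(0.58 * 0.42)
rpb = 0.3872

0.3872


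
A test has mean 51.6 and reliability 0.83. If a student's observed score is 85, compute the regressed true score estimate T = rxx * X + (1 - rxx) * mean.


T_est = rxx * X + (1 - rxx) * mean
T_est = 0.83 * 85 + 0.17 * 51.6
T_est = 70.55 + 8.772
T_est = 79.322

79.322


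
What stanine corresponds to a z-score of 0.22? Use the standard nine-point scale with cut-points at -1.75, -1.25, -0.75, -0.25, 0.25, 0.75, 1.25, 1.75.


Stanine boundaries: [-1.75, -1.25, -0.75, -0.25, 0.25, 0.75, 1.25, 1.75]
z = 0.22
Check each boundary:
  z >= -1.75 -> could be stanine 2
  z >= -1.25 -> could be stanine 3
  z >= -0.75 -> could be stanine 4
  z >= -0.25 -> could be stanine 5
  z < 0.25
  z < 0.75
  z < 1.25
  z < 1.75
Highest qualifying boundary gives stanine = 5

5


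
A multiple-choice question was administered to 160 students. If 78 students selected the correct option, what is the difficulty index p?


Item difficulty p = number correct / total examinees
p = 78 / 160
p = 0.4875

0.4875


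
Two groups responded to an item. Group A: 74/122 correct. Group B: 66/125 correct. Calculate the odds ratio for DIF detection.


Odds_A = 74/48 = 1.5417
Odds_B = 66/59 = 1.1186
OR = Odds_A / Odds_B = 1.5417 / 1.1186
Exactly, OR = (74 * 59) / (48 * 66) = 4366 / 3168
OR = 1.3782

1.3782


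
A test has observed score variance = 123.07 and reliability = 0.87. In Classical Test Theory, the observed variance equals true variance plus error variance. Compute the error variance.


var_true = rxx * var_obs = 0.87 * 123.07 = 107.0709
var_error = var_obs - var_true
var_error = 123.07 - 107.0709
var_error = 15.9991

15.9991


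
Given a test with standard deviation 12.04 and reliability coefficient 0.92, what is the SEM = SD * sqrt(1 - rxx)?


SEM = SD * sqrt(1 - rxx)
SEM = 12.04 * sqrt(1 - 0.92)
SEM = 12.04 * sqrt(0.08) = 12.04 * 0.282843
SEM = 3.4054

3.4054


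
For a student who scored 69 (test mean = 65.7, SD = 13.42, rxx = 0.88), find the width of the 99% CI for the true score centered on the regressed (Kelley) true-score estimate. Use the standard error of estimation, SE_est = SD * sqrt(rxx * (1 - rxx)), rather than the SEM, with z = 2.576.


True score estimate = 0.88*69 + 0.12*65.7 = 68.604
SE_est = SD * sqrt(rxx * (1 - rxx)) = 13.42 * sqrt(0.88 * 0.12) = 13.42 * sqrt(0.1056) = 4.360984
CI = T_est +/- z * SE_est, so width = 2 * z * SE_est = 2 * 2.576 * 4.360984
Width = 22.4678

22.4678


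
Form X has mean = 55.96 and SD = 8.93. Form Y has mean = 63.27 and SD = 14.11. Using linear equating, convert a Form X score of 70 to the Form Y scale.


slope = SD_Y / SD_X = 14.11 / 8.93 ~ 1.5801
intercept = mean_Y - slope * mean_X = 63.27 - (14.11 / 8.93) * 55.96 ~ -25.1506
Y = slope * X + intercept. To avoid rounding drift from the rounded slope/intercept, evaluate the equivalent form Y = mean_Y + SD_Y * (X - mean_X) / SD_X at full precision:
Y = 63.27 + 14.11 * (70 - 55.96) / 8.93
Y = 63.27 + 14.11 * 14.04 / 8.93
Y = 63.27 + 198.1044 / 8.93
Y = 63.27 + 22.1841
Y = 85.4541

85.4541


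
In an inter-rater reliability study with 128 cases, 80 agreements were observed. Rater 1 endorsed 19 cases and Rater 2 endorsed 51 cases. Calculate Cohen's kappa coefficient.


P_o = 80/128 = 0.625
P_e = (19*51 + 109*77) / 16384 = 0.571411
kappa = (P_o - P_e) / (1 - P_e)
kappa = (0.625 - 0.571411) / (1 - 0.571411)
kappa = 0.125

0.125


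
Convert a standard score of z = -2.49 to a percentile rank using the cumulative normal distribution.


CDF(z) = 0.5 * (1 + erf(z/sqrt(2)))
erf(-1.7607) = -0.9872
CDF = 0.0064
Percentile rank = 0.0064 * 100 = 0.64

0.64


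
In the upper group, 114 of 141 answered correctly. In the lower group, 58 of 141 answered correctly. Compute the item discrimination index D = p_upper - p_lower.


p_upper = 114/141 = 0.8085
p_lower = 58/141 = 0.4113
D = 0.8085 - 0.4113 = 0.3972

0.3972


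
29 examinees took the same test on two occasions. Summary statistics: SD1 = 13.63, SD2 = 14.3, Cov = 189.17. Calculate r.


r = cov(X,Y) / (SD_X * SD_Y)
r = 189.17 / (13.63 * 14.3)
r = 189.17 / 194.909
r = 0.9706

0.9706


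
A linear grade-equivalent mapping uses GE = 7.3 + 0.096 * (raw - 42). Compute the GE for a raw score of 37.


raw - median = 37 - 42 = -5
slope * diff = 0.096 * -5 = -0.48
GE = 7.3 + -0.48
GE = 6.82

6.82


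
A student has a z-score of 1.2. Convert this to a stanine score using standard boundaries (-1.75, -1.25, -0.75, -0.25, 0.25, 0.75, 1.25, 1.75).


Stanine boundaries: [-1.75, -1.25, -0.75, -0.25, 0.25, 0.75, 1.25, 1.75]
z = 1.2
Check each boundary:
  z >= -1.75 -> could be stanine 2
  z >= -1.25 -> could be stanine 3
  z >= -0.75 -> could be stanine 4
  z >= -0.25 -> could be stanine 5
  z >= 0.25 -> could be stanine 6
  z >= 0.75 -> could be stanine 7
  z < 1.25
  z < 1.75
Highest qualifying boundary gives stanine = 7

7


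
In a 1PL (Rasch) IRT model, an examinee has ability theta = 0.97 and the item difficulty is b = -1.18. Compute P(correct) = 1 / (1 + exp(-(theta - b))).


theta - b = 0.97 - -1.18 = 2.15
exp(-(theta - b)) = exp(-2.15) = 0.1165
P = 1 / (1 + 0.1165)
P = 0.8957

0.8957


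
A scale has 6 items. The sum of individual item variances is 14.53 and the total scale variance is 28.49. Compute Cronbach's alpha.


alpha = (k/(k-1)) * (1 - sum(si^2)/s_total^2)
= (6/5) * (1 - 14.53/28.49)
alpha = 0.588

0.588


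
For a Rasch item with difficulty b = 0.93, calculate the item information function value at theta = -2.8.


P = 1/(1+exp(-(-2.8-0.93))) = 0.0234
I = P*(1-P) = 0.0234 * 0.9766
I = 0.0229

0.0229


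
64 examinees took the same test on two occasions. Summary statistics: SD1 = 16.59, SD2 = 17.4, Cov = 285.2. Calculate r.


r = cov(X,Y) / (SD_X * SD_Y)
r = 285.2 / (16.59 * 17.4)
r = 285.2 / 288.666
r = 0.988

0.988


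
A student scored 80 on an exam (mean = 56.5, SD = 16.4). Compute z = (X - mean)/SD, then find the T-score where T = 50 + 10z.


z = (X - mean) / SD = (80 - 56.5) / 16.4
z = 23.5 / 16.4
z = 1.4329
T-score = T = 50 + 10z
Carry z at full precision (z = 23.5 / 16.4) into the conversion:
T-score = 50 + 10 * (23.5 / 16.4) = 50 + 235 / 16.4
T-score = 50 + 14.3293
T-score = 64.3293

64.3293


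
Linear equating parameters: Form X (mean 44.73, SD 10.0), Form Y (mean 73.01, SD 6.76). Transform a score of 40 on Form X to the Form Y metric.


slope = SD_Y / SD_X = 6.76 / 10.0 ~ 0.676
intercept = mean_Y - slope * mean_X = 73.01 - (6.76 / 10.0) * 44.73 ~ 42.7725
Y = slope * X + intercept. To avoid rounding drift from the rounded slope/intercept, evaluate the equivalent form Y = mean_Y + SD_Y * (X - mean_X) / SD_X at full precision:
Y = 73.01 + 6.76 * (40 - 44.73) / 10.0
Y = 73.01 - 6.76 * 4.73 / 10.0
Y = 73.01 - 31.9748 / 10.0
Y = 73.01 - 3.1975
Y = 69.8125

69.8125


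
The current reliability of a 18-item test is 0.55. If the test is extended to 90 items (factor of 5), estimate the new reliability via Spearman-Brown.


r_new = (n * rxx) / (1 + (n-1) * rxx)
r_new = (5 * 0.55) / (1 + 4 * 0.55)
r_new = 2.75 / 3.2
r_new = 0.8594

0.8594


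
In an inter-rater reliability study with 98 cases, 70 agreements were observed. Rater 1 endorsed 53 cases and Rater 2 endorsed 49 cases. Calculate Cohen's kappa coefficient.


P_o = 70/98 = 0.714286
P_e = (53*49 + 45*49) / 9604 = 0.5
kappa = (P_o - P_e) / (1 - P_e)
kappa = (0.714286 - 0.5) / (1 - 0.5)
kappa = 0.4286

0.4286


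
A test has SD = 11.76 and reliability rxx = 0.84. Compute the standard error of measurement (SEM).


SEM = SD * sqrt(1 - rxx)
SEM = 11.76 * sqrt(1 - 0.84)
SEM = 11.76 * sqrt(0.16) = 11.76 * 0.4
SEM = 4.704

4.704


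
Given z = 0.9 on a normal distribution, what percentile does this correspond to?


CDF(z) = 0.5 * (1 + erf(z/sqrt(2)))
erf(0.6364) = 0.6319
CDF = 0.8159
Percentile rank = 0.8159 * 100 = 81.59

81.59


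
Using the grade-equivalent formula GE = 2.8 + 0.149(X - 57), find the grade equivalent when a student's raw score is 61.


raw - median = 61 - 57 = 4
slope * diff = 0.149 * 4 = 0.596
GE = 2.8 + 0.596
GE = 3.396

3.396


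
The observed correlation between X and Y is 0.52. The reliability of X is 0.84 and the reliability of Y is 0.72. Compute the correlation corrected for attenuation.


r_corrected = rxy / sqrt(rxx * ryy)
= 0.52 / sqrt(0.84 * 0.72)
= 0.52 / sqrt(0.6048)
= 0.52 / 0.777689
r_corrected = 0.6686

0.6686


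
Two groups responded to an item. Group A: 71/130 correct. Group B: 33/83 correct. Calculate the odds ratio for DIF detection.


Odds_A = 71/59 = 1.2034
Odds_B = 33/50 = 0.66
OR = Odds_A / Odds_B = 1.2034 / 0.66
Exactly, OR = (71 * 50) / (59 * 33) = 3550 / 1947
OR = 1.8233

1.8233


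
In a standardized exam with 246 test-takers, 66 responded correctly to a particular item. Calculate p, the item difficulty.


Item difficulty p = number correct / total examinees
p = 66 / 246
p = 0.2683

0.2683


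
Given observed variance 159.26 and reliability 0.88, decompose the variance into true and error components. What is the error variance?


var_true = rxx * var_obs = 0.88 * 159.26 = 140.1488
var_error = var_obs - var_true
var_error = 159.26 - 140.1488
var_error = 19.1112

19.1112


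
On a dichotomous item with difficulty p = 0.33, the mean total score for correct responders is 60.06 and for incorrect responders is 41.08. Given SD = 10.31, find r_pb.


q = 1 - p = 0.67
rpb = ((M1 - M0) / SD) * sqrt(p * q)
rpb = ((60.06 - 41.08) / 10.31) * sqrt(0.33 * 0.67)
rpb = 0.8656

0.8656


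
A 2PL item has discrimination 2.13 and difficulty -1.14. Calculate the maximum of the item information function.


For 2PL, max info at theta = b = -1.14
I_max = a^2 / 4 = 2.13^2 / 4
= 4.5369 / 4
I_max = 1.1342

1.1342


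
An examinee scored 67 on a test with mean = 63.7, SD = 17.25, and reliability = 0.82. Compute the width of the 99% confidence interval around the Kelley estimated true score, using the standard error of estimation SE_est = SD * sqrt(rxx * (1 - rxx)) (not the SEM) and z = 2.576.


True score estimate = 0.82*67 + 0.18*63.7 = 66.406
SE_est = SD * sqrt(rxx * (1 - rxx)) = 17.25 * sqrt(0.82 * 0.18) = 17.25 * sqrt(0.1476) = 6.627234
CI = T_est +/- z * SE_est, so width = 2 * z * SE_est = 2 * 2.576 * 6.627234
Width = 34.1435

34.1435


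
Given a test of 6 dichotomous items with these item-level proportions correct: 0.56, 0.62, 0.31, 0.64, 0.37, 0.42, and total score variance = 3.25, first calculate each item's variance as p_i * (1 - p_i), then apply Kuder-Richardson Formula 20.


For each item, compute p_i * q_i:
  Item 1: 0.56 * 0.44 = 0.2464
  Item 2: 0.62 * 0.38 = 0.2356
  Item 3: 0.31 * 0.69 = 0.2139
  Item 4: 0.64 * 0.36 = 0.2304
  Item 5: 0.37 * 0.63 = 0.2331
  Item 6: 0.42 * 0.58 = 0.2436
Sum(p_i * q_i) = 0.2464 + 0.2356 + 0.2139 + 0.2304 + 0.2331 + 0.2436 = 1.403
KR-20 = (k/(k-1)) * (1 - Sum(p_i*q_i) / Var_total)
= (6/5) * (1 - 1.403/3.25)
= 1.2 * 0.5683
KR-20 = 0.682

0.682


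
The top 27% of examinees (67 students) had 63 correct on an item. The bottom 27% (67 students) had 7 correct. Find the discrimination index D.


p_upper = 63/67 = 0.9403
p_lower = 7/67 = 0.1045
D = 0.9403 - 0.1045 = 0.8358

0.8358


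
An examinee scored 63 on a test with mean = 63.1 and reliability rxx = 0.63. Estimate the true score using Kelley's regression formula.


T_est = rxx * X + (1 - rxx) * mean
T_est = 0.63 * 63 + 0.37 * 63.1
T_est = 39.69 + 23.347
T_est = 63.037

63.037


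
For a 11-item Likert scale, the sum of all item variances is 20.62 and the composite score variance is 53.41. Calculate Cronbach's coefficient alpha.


alpha = (k/(k-1)) * (1 - sum(si^2)/s_total^2)
= (11/10) * (1 - 20.62/53.41)
alpha = 0.6753

0.6753


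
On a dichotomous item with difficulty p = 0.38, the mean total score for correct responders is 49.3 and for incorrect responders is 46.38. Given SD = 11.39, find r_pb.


q = 1 - p = 0.62
rpb = ((M1 - M0) / SD) * sqrt(p * q)
rpb = ((49.3 - 46.38) / 11.39) * sqrt(0.38 * 0.62)
rpb = 0.1244

0.1244


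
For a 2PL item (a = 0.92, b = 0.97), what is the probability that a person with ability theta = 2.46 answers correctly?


a*(theta - b) = 0.92 * (2.46 - 0.97) = 1.3708
exp(-1.3708) = 0.2539
P = 1 / (1 + 0.2539)
P = 0.7975

0.7975


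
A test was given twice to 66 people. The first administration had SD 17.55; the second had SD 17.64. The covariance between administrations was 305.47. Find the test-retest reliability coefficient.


r = cov(X,Y) / (SD_X * SD_Y)
r = 305.47 / (17.55 * 17.64)
r = 305.47 / 309.582
r = 0.9867

0.9867


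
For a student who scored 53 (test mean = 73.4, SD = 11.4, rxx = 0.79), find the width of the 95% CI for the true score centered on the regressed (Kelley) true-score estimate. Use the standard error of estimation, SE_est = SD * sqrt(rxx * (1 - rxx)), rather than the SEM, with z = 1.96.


True score estimate = 0.79*53 + 0.21*73.4 = 57.284
SE_est = SD * sqrt(rxx * (1 - rxx)) = 11.4 * sqrt(0.79 * 0.21) = 11.4 * sqrt(0.1659) = 4.643314
CI = T_est +/- z * SE_est, so width = 2 * z * SE_est = 2 * 1.96 * 4.643314
Width = 18.2018

18.2018


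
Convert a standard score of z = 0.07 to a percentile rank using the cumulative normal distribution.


CDF(z) = 0.5 * (1 + erf(z/sqrt(2)))
erf(0.0495) = 0.0558
CDF = 0.5279
Percentile rank = 0.5279 * 100 = 52.79

52.79


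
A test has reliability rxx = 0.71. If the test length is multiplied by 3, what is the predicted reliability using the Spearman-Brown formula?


r_new = (n * rxx) / (1 + (n-1) * rxx)
r_new = (3 * 0.71) / (1 + 2 * 0.71)
r_new = 2.13 / 2.42
r_new = 0.8802

0.8802


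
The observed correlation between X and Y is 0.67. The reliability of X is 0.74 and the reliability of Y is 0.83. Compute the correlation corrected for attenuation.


r_corrected = rxy / sqrt(rxx * ryy)
= 0.67 / sqrt(0.74 * 0.83)
= 0.67 / sqrt(0.6142)
= 0.67 / 0.783709
r_corrected = 0.8549

0.8549


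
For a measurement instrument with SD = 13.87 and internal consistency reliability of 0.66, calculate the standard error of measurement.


SEM = SD * sqrt(1 - rxx)
SEM = 13.87 * sqrt(1 - 0.66)
SEM = 13.87 * sqrt(0.34) = 13.87 * 0.583095
SEM = 8.0875

8.0875


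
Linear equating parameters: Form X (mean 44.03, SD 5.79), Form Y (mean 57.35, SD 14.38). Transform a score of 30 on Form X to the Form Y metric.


slope = SD_Y / SD_X = 14.38 / 5.79 ~ 2.4836
intercept = mean_Y - slope * mean_X = 57.35 - (14.38 / 5.79) * 44.03 ~ -52.0026
Y = slope * X + intercept. To avoid rounding drift from the rounded slope/intercept, evaluate the equivalent form Y = mean_Y + SD_Y * (X - mean_X) / SD_X at full precision:
Y = 57.35 + 14.38 * (30 - 44.03) / 5.79
Y = 57.35 - 14.38 * 14.03 / 5.79
Y = 57.35 - 201.7514 / 5.79
Y = 57.35 - 34.8448
Y = 22.5052

22.5052


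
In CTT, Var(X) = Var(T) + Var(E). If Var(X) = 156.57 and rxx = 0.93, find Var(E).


var_true = rxx * var_obs = 0.93 * 156.57 = 145.6101
var_error = var_obs - var_true
var_error = 156.57 - 145.6101
var_error = 10.9599

10.9599


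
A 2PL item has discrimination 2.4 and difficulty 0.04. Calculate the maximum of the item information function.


For 2PL, max info at theta = b = 0.04
I_max = a^2 / 4 = 2.4^2 / 4
= 5.76 / 4
I_max = 1.44

1.44


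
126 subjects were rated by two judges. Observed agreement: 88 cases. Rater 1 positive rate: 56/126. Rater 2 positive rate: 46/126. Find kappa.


P_o = 88/126 = 0.698413
P_e = (56*46 + 70*80) / 15876 = 0.514991
kappa = (P_o - P_e) / (1 - P_e)
kappa = (0.698413 - 0.514991) / (1 - 0.514991)
kappa = 0.3782

0.3782


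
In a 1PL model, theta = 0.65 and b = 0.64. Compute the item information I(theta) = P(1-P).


P = 1/(1+exp(-(0.65-0.64))) = 0.5025
I = P*(1-P) = 0.5025 * 0.4975
I = 0.25

0.25


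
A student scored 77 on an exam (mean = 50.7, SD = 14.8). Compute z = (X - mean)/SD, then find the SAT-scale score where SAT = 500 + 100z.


z = (X - mean) / SD = (77 - 50.7) / 14.8
z = 26.3 / 14.8
z = 1.777
SAT-scale = SAT = 500 + 100z
Carry z at full precision (z = 26.3 / 14.8) into the conversion:
SAT-scale = 500 + 100 * (26.3 / 14.8) = 500 + 2630 / 14.8
SAT-scale = 500 + 177.7027
SAT-scale = 677.7027

677.7027


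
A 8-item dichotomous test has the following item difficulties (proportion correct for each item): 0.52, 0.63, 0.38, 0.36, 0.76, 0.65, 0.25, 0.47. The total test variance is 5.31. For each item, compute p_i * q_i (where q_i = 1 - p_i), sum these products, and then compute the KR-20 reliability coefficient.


For each item, compute p_i * q_i:
  Item 1: 0.52 * 0.48 = 0.2496
  Item 2: 0.63 * 0.37 = 0.2331
  Item 3: 0.38 * 0.62 = 0.2356
  Item 4: 0.36 * 0.64 = 0.2304
  Item 5: 0.76 * 0.24 = 0.1824
  Item 6: 0.65 * 0.35 = 0.2275
  Item 7: 0.25 * 0.75 = 0.1875
  Item 8: 0.47 * 0.53 = 0.2491
Sum(p_i * q_i) = 0.2496 + 0.2331 + 0.2356 + 0.2304 + 0.1824 + 0.2275 + 0.1875 + 0.2491 = 1.7952
KR-20 = (k/(k-1)) * (1 - Sum(p_i*q_i) / Var_total)
= (8/7) * (1 - 1.7952/5.31)
= 1.1429 * 0.6619
KR-20 = 0.7565

0.7565


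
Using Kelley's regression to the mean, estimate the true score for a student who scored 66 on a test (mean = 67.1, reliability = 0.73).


T_est = rxx * X + (1 - rxx) * mean
T_est = 0.73 * 66 + 0.27 * 67.1
T_est = 48.18 + 18.117
T_est = 66.297

66.297


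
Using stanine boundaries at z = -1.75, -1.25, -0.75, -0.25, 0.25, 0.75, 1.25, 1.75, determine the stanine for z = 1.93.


Stanine boundaries: [-1.75, -1.25, -0.75, -0.25, 0.25, 0.75, 1.25, 1.75]
z = 1.93
Check each boundary:
  z >= -1.75 -> could be stanine 2
  z >= -1.25 -> could be stanine 3
  z >= -0.75 -> could be stanine 4
  z >= -0.25 -> could be stanine 5
  z >= 0.25 -> could be stanine 6
  z >= 0.75 -> could be stanine 7
  z >= 1.25 -> could be stanine 8
  z >= 1.75 -> could be stanine 9
Highest qualifying boundary gives stanine = 9

9


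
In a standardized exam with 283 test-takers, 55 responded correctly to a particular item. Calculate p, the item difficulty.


Item difficulty p = number correct / total examinees
p = 55 / 283
p = 0.1943

0.1943


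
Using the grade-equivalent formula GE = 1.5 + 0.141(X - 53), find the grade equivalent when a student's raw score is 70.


raw - median = 70 - 53 = 17
slope * diff = 0.141 * 17 = 2.397
GE = 1.5 + 2.397
GE = 3.897

3.897


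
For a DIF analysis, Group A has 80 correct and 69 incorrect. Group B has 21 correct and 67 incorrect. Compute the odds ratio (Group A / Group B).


Odds_A = 80/69 = 1.1594
Odds_B = 21/67 = 0.3134
OR = Odds_A / Odds_B = 1.1594 / 0.3134
Exactly, OR = (80 * 67) / (69 * 21) = 5360 / 1449
OR = 3.6991

3.6991


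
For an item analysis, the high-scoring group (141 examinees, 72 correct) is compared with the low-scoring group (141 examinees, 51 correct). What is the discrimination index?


p_upper = 72/141 = 0.5106
p_lower = 51/141 = 0.3617
D = 0.5106 - 0.3617 = 0.1489

0.1489


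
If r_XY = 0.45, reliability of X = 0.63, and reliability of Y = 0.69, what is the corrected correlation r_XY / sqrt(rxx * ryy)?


r_corrected = rxy / sqrt(rxx * ryy)
= 0.45 / sqrt(0.63 * 0.69)
= 0.45 / sqrt(0.4347)
= 0.45 / 0.659318
r_corrected = 0.6825

0.6825


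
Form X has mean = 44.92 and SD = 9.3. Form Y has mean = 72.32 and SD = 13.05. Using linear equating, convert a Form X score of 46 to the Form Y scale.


slope = SD_Y / SD_X = 13.05 / 9.3 ~ 1.4032
intercept = mean_Y - slope * mean_X = 72.32 - (13.05 / 9.3) * 44.92 ~ 9.2871
Y = slope * X + intercept. To avoid rounding drift from the rounded slope/intercept, evaluate the equivalent form Y = mean_Y + SD_Y * (X - mean_X) / SD_X at full precision:
Y = 72.32 + 13.05 * (46 - 44.92) / 9.3
Y = 72.32 + 13.05 * 1.08 / 9.3
Y = 72.32 + 14.094 / 9.3
Y = 72.32 + 1.5155
Y = 73.8355

73.8355


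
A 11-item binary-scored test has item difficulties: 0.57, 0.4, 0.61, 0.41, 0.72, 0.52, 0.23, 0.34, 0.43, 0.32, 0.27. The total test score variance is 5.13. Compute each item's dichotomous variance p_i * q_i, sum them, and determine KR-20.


For each item, compute p_i * q_i:
  Item 1: 0.57 * 0.43 = 0.2451
  Item 2: 0.4 * 0.6 = 0.24
  Item 3: 0.61 * 0.39 = 0.2379
  Item 4: 0.41 * 0.59 = 0.2419
  Item 5: 0.72 * 0.28 = 0.2016
  Item 6: 0.52 * 0.48 = 0.2496
  Item 7: 0.23 * 0.77 = 0.1771
  Item 8: 0.34 * 0.66 = 0.2244
  Item 9: 0.43 * 0.57 = 0.2451
  Item 10: 0.32 * 0.68 = 0.2176
  Item 11: 0.27 * 0.73 = 0.1971
Sum(p_i * q_i) = 0.2451 + 0.24 + 0.2379 + 0.2419 + 0.2016 + 0.2496 + 0.1771 + 0.2244 + 0.2451 + 0.2176 + 0.1971 = 2.4774
KR-20 = (k/(k-1)) * (1 - Sum(p_i*q_i) / Var_total)
= (11/10) * (1 - 2.4774/5.13)
= 1.1 * 0.5171
KR-20 = 0.5688

0.5688


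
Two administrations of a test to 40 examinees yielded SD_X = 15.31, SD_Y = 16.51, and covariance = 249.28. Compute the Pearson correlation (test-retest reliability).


r = cov(X,Y) / (SD_X * SD_Y)
r = 249.28 / (15.31 * 16.51)
r = 249.28 / 252.7681
r = 0.9862

0.9862


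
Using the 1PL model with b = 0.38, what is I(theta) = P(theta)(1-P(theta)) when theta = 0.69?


P = 1/(1+exp(-(0.69-0.38))) = 0.5769
I = P*(1-P) = 0.5769 * 0.4231
I = 0.2441

0.2441


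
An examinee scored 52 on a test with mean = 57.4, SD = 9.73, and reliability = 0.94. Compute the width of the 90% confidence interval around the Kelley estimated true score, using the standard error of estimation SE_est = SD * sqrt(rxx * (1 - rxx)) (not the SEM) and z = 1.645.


True score estimate = 0.94*52 + 0.06*57.4 = 52.324
SE_est = SD * sqrt(rxx * (1 - rxx)) = 9.73 * sqrt(0.94 * 0.06) = 9.73 * sqrt(0.0564) = 2.310747
CI = T_est +/- z * SE_est, so width = 2 * z * SE_est = 2 * 1.645 * 2.310747
Width = 7.6024

7.6024


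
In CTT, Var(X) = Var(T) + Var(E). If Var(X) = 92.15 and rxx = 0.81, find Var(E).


var_true = rxx * var_obs = 0.81 * 92.15 = 74.6415
var_error = var_obs - var_true
var_error = 92.15 - 74.6415
var_error = 17.5085

17.5085


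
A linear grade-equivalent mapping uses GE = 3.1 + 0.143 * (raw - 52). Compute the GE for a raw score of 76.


raw - median = 76 - 52 = 24
slope * diff = 0.143 * 24 = 3.432
GE = 3.1 + 3.432
GE = 6.532

6.532


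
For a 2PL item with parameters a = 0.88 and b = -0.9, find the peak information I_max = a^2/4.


For 2PL, max info at theta = b = -0.9
I_max = a^2 / 4 = 0.88^2 / 4
= 0.7744 / 4
I_max = 0.1936

0.1936


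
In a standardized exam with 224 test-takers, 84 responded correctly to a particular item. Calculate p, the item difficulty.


Item difficulty p = number correct / total examinees
p = 84 / 224
p = 0.375

0.375


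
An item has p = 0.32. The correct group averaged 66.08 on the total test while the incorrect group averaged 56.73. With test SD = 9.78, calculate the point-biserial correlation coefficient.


q = 1 - p = 0.68
rpb = ((M1 - M0) / SD) * sqrt(p * q)
rpb = ((66.08 - 56.73) / 9.78) * sqrt(0.32 * 0.68)
rpb = 0.446

0.446


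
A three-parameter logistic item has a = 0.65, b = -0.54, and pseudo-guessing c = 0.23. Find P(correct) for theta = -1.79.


logit = 0.65*(-1.79 - -0.54) = -0.8125
P* = 1/(1 + exp(--0.8125)) = 0.3074
P = 0.23 + (1 - 0.23) * 0.3074
P = 0.4667

0.4667


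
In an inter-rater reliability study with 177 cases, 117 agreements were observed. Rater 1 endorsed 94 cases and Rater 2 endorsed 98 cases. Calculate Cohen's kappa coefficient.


P_o = 117/177 = 0.661017
P_e = (94*98 + 83*79) / 31329 = 0.503336
kappa = (P_o - P_e) / (1 - P_e)
kappa = (0.661017 - 0.503336) / (1 - 0.503336)
kappa = 0.3175

0.3175


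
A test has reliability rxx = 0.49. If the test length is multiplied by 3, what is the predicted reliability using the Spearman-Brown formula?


r_new = (n * rxx) / (1 + (n-1) * rxx)
r_new = (3 * 0.49) / (1 + 2 * 0.49)
r_new = 1.47 / 1.98
r_new = 0.7424

0.7424


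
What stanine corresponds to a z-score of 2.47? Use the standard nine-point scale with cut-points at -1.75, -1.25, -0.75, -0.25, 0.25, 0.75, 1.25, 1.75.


Stanine boundaries: [-1.75, -1.25, -0.75, -0.25, 0.25, 0.75, 1.25, 1.75]
z = 2.47
Check each boundary:
  z >= -1.75 -> could be stanine 2
  z >= -1.25 -> could be stanine 3
  z >= -0.75 -> could be stanine 4
  z >= -0.25 -> could be stanine 5
  z >= 0.25 -> could be stanine 6
  z >= 0.75 -> could be stanine 7
  z >= 1.25 -> could be stanine 8
  z >= 1.75 -> could be stanine 9
Highest qualifying boundary gives stanine = 9

9


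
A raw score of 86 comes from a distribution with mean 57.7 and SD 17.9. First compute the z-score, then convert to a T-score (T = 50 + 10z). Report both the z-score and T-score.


z = (X - mean) / SD = (86 - 57.7) / 17.9
z = 28.3 / 17.9
z = 1.581
T-score = T = 50 + 10z
Carry z at full precision (z = 28.3 / 17.9) into the conversion:
T-score = 50 + 10 * (28.3 / 17.9) = 50 + 283 / 17.9
T-score = 50 + 15.8101
T-score = 65.8101

65.8101


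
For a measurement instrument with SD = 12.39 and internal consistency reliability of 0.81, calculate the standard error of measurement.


SEM = SD * sqrt(1 - rxx)
SEM = 12.39 * sqrt(1 - 0.81)
SEM = 12.39 * sqrt(0.19) = 12.39 * 0.43589
SEM = 5.4007

5.4007


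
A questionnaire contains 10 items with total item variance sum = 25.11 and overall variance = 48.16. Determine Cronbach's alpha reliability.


alpha = (k/(k-1)) * (1 - sum(si^2)/s_total^2)
= (10/9) * (1 - 25.11/48.16)
alpha = 0.5318

0.5318


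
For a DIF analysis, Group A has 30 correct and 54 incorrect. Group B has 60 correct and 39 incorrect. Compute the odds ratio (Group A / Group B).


Odds_A = 30/54 = 0.5556
Odds_B = 60/39 = 1.5385
OR = Odds_A / Odds_B = 0.5556 / 1.5385
Exactly, OR = (30 * 39) / (54 * 60) = 1170 / 3240
OR = 0.3611

0.3611


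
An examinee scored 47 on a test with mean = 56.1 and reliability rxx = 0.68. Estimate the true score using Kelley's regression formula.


T_est = rxx * X + (1 - rxx) * mean
T_est = 0.68 * 47 + 0.32 * 56.1
T_est = 31.96 + 17.952
T_est = 49.912

49.912


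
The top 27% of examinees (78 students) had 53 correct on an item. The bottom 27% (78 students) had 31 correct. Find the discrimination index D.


p_upper = 53/78 = 0.6795
p_lower = 31/78 = 0.3974
D = 0.6795 - 0.3974 = 0.2821

0.2821
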